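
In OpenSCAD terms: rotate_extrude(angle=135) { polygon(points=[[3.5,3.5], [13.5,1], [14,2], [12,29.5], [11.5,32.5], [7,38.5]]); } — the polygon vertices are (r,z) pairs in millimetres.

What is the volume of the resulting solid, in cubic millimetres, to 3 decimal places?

Volume = 5397.600 mm³

Profile (r,z), 6 vertices: (3.5,3.5) (13.5,1) (14,2) (12,29.5) (11.5,32.5) (7,38.5)
edge 0: (3.5,3.5)→(13.5,1)  cross = 3.5·1 − 13.5·3.5 = -43.7500; (r_i+r_j)·cross = 17·-43.7500 = -743.7500
edge 1: (13.5,1)→(14,2)  cross = 13.5·2 − 14·1 = 13.0000; (r_i+r_j)·cross = 27.5·13.0000 = 357.5000
edge 2: (14,2)→(12,29.5)  cross = 14·29.5 − 12·2 = 389.0000; (r_i+r_j)·cross = 26·389.0000 = 10114.0000
edge 3: (12,29.5)→(11.5,32.5)  cross = 12·32.5 − 11.5·29.5 = 50.7500; (r_i+r_j)·cross = 23.5·50.7500 = 1192.6250
edge 4: (11.5,32.5)→(7,38.5)  cross = 11.5·38.5 − 7·32.5 = 215.2500; (r_i+r_j)·cross = 18.5·215.2500 = 3982.1250
edge 5: (7,38.5)→(3.5,3.5)  cross = 7·3.5 − 3.5·38.5 = -110.2500; (r_i+r_j)·cross = 10.5·-110.2500 = -1157.6250
Σcross = 514.0000 → A = |Σcross|/2 = 257.0000 mm²
Σ(r_i+r_j)·cross = 13744.8750 → first moment M = |Σ|/6 = 2290.8125
R_c = M/A = 2290.8125/257.0000 = 8.9137 mm
θ = 135° = 2.356194 rad
V = θ·R_c·A = 2.356194·8.9137·257.0000 = 5397.600 mm³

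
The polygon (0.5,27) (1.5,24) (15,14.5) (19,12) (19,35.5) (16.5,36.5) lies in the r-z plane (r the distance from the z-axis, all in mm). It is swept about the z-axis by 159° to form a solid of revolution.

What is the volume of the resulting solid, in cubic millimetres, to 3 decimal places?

Volume = 8866.475 mm³

Profile (r,z), 6 vertices: (0.5,27) (1.5,24) (15,14.5) (19,12) (19,35.5) (16.5,36.5)
edge 0: (0.5,27)→(1.5,24)  cross = 0.5·24 − 1.5·27 = -28.5000; (r_i+r_j)·cross = 2·-28.5000 = -57.0000
edge 1: (1.5,24)→(15,14.5)  cross = 1.5·14.5 − 15·24 = -338.2500; (r_i+r_j)·cross = 16.5·-338.2500 = -5581.1250
edge 2: (15,14.5)→(19,12)  cross = 15·12 − 19·14.5 = -95.5000; (r_i+r_j)·cross = 34·-95.5000 = -3247.0000
edge 3: (19,12)→(19,35.5)  cross = 19·35.5 − 19·12 = 446.5000; (r_i+r_j)·cross = 38·446.5000 = 16967.0000
edge 4: (19,35.5)→(16.5,36.5)  cross = 19·36.5 − 16.5·35.5 = 107.7500; (r_i+r_j)·cross = 35.5·107.7500 = 3825.1250
edge 5: (16.5,36.5)→(0.5,27)  cross = 16.5·27 − 0.5·36.5 = 427.2500; (r_i+r_j)·cross = 17·427.2500 = 7263.2500
Σcross = 519.2500 → A = |Σcross|/2 = 259.6250 mm²
Σ(r_i+r_j)·cross = 19170.2500 → first moment M = |Σ|/6 = 3195.0417
R_c = M/A = 3195.0417/259.6250 = 12.3064 mm
θ = 159° = 2.775074 rad
V = θ·R_c·A = 2.775074·12.3064·259.6250 = 8866.475 mm³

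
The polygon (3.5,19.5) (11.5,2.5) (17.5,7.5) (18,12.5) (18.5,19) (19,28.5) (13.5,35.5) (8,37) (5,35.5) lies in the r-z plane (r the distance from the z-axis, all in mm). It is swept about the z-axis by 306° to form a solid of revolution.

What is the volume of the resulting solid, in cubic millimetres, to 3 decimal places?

Volume = 23463.175 mm³

Profile (r,z), 9 vertices: (3.5,19.5) (11.5,2.5) (17.5,7.5) (18,12.5) (18.5,19) (19,28.5) (13.5,35.5) (8,37) (5,35.5)
edge 0: (3.5,19.5)→(11.5,2.5)  cross = 3.5·2.5 − 11.5·19.5 = -215.5000; (r_i+r_j)·cross = 15·-215.5000 = -3232.5000
edge 1: (11.5,2.5)→(17.5,7.5)  cross = 11.5·7.5 − 17.5·2.5 = 42.5000; (r_i+r_j)·cross = 29·42.5000 = 1232.5000
edge 2: (17.5,7.5)→(18,12.5)  cross = 17.5·12.5 − 18·7.5 = 83.7500; (r_i+r_j)·cross = 35.5·83.7500 = 2973.1250
edge 3: (18,12.5)→(18.5,19)  cross = 18·19 − 18.5·12.5 = 110.7500; (r_i+r_j)·cross = 36.5·110.7500 = 4042.3750
edge 4: (18.5,19)→(19,28.5)  cross = 18.5·28.5 − 19·19 = 166.2500; (r_i+r_j)·cross = 37.5·166.2500 = 6234.3750
edge 5: (19,28.5)→(13.5,35.5)  cross = 19·35.5 − 13.5·28.5 = 289.7500; (r_i+r_j)·cross = 32.5·289.7500 = 9416.8750
edge 6: (13.5,35.5)→(8,37)  cross = 13.5·37 − 8·35.5 = 215.5000; (r_i+r_j)·cross = 21.5·215.5000 = 4633.2500
edge 7: (8,37)→(5,35.5)  cross = 8·35.5 − 5·37 = 99.0000; (r_i+r_j)·cross = 13·99.0000 = 1287.0000
edge 8: (5,35.5)→(3.5,19.5)  cross = 5·19.5 − 3.5·35.5 = -26.7500; (r_i+r_j)·cross = 8.5·-26.7500 = -227.3750
Σcross = 765.2500 → A = |Σcross|/2 = 382.6250 mm²
Σ(r_i+r_j)·cross = 26359.6250 → first moment M = |Σ|/6 = 4393.2708
R_c = M/A = 4393.2708/382.6250 = 11.4819 mm
θ = 306° = 5.340708 rad
V = θ·R_c·A = 5.340708·11.4819·382.6250 = 23463.175 mm³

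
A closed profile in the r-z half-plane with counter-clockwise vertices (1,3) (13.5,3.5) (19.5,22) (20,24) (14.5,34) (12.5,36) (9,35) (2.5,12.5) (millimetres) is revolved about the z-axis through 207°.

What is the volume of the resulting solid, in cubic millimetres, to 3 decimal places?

Volume = 14994.154 mm³

Profile (r,z), 8 vertices: (1,3) (13.5,3.5) (19.5,22) (20,24) (14.5,34) (12.5,36) (9,35) (2.5,12.5)
edge 0: (1,3)→(13.5,3.5)  cross = 1·3.5 − 13.5·3 = -37.0000; (r_i+r_j)·cross = 14.5·-37.0000 = -536.5000
edge 1: (13.5,3.5)→(19.5,22)  cross = 13.5·22 − 19.5·3.5 = 228.7500; (r_i+r_j)·cross = 33·228.7500 = 7548.7500
edge 2: (19.5,22)→(20,24)  cross = 19.5·24 − 20·22 = 28.0000; (r_i+r_j)·cross = 39.5·28.0000 = 1106.0000
edge 3: (20,24)→(14.5,34)  cross = 20·34 − 14.5·24 = 332.0000; (r_i+r_j)·cross = 34.5·332.0000 = 11454.0000
edge 4: (14.5,34)→(12.5,36)  cross = 14.5·36 − 12.5·34 = 97.0000; (r_i+r_j)·cross = 27·97.0000 = 2619.0000
edge 5: (12.5,36)→(9,35)  cross = 12.5·35 − 9·36 = 113.5000; (r_i+r_j)·cross = 21.5·113.5000 = 2440.2500
edge 6: (9,35)→(2.5,12.5)  cross = 9·12.5 − 2.5·35 = 25.0000; (r_i+r_j)·cross = 11.5·25.0000 = 287.5000
edge 7: (2.5,12.5)→(1,3)  cross = 2.5·3 − 1·12.5 = -5.0000; (r_i+r_j)·cross = 3.5·-5.0000 = -17.5000
Σcross = 782.2500 → A = |Σcross|/2 = 391.1250 mm²
Σ(r_i+r_j)·cross = 24901.5000 → first moment M = |Σ|/6 = 4150.2500
R_c = M/A = 4150.2500/391.1250 = 10.6111 mm
θ = 207° = 3.612832 rad
V = θ·R_c·A = 3.612832·10.6111·391.1250 = 14994.154 mm³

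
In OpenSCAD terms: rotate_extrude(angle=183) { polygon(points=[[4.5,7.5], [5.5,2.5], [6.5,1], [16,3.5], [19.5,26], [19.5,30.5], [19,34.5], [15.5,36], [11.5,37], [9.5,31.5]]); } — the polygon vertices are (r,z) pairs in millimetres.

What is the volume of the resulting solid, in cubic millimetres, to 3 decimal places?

Profile (r,z), 10 vertices: (4.5,7.5) (5.5,2.5) (6.5,1) (16,3.5) (19.5,26) (19.5,30.5) (19,34.5) (15.5,36) (11.5,37) (9.5,31.5)
edge 0: (4.5,7.5)→(5.5,2.5)  cross = 4.5·2.5 − 5.5·7.5 = -30.0000; (r_i+r_j)·cross = 10·-30.0000 = -300.0000
edge 1: (5.5,2.5)→(6.5,1)  cross = 5.5·1 − 6.5·2.5 = -10.7500; (r_i+r_j)·cross = 12·-10.7500 = -129.0000
edge 2: (6.5,1)→(16,3.5)  cross = 6.5·3.5 − 16·1 = 6.7500; (r_i+r_j)·cross = 22.5·6.7500 = 151.8750
edge 3: (16,3.5)→(19.5,26)  cross = 16·26 − 19.5·3.5 = 347.7500; (r_i+r_j)·cross = 35.5·347.7500 = 12345.1250
edge 4: (19.5,26)→(19.5,30.5)  cross = 19.5·30.5 − 19.5·26 = 87.7500; (r_i+r_j)·cross = 39·87.7500 = 3422.2500
edge 5: (19.5,30.5)→(19,34.5)  cross = 19.5·34.5 − 19·30.5 = 93.2500; (r_i+r_j)·cross = 38.5·93.2500 = 3590.1250
edge 6: (19,34.5)→(15.5,36)  cross = 19·36 − 15.5·34.5 = 149.2500; (r_i+r_j)·cross = 34.5·149.2500 = 5149.1250
edge 7: (15.5,36)→(11.5,37)  cross = 15.5·37 − 11.5·36 = 159.5000; (r_i+r_j)·cross = 27·159.5000 = 4306.5000
edge 8: (11.5,37)→(9.5,31.5)  cross = 11.5·31.5 − 9.5·37 = 10.7500; (r_i+r_j)·cross = 21·10.7500 = 225.7500
edge 9: (9.5,31.5)→(4.5,7.5)  cross = 9.5·7.5 − 4.5·31.5 = -70.5000; (r_i+r_j)·cross = 14·-70.5000 = -987.0000
Σcross = 743.7500 → A = |Σcross|/2 = 371.8750 mm²
Σ(r_i+r_j)·cross = 27774.7500 → first moment M = |Σ|/6 = 4629.1250
R_c = M/A = 4629.1250/371.8750 = 12.4481 mm
θ = 183° = 3.193953 rad
V = θ·R_c·A = 3.193953·12.4481·371.8750 = 14785.206 mm³

Volume = 14785.206 mm³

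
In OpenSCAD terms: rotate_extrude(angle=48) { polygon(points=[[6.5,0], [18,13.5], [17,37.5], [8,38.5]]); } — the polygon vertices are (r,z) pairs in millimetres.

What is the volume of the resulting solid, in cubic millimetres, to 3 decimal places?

Volume = 3208.090 mm³

Profile (r,z), 4 vertices: (6.5,0) (18,13.5) (17,37.5) (8,38.5)
edge 0: (6.5,0)→(18,13.5)  cross = 6.5·13.5 − 18·0 = 87.7500; (r_i+r_j)·cross = 24.5·87.7500 = 2149.8750
edge 1: (18,13.5)→(17,37.5)  cross = 18·37.5 − 17·13.5 = 445.5000; (r_i+r_j)·cross = 35·445.5000 = 15592.5000
edge 2: (17,37.5)→(8,38.5)  cross = 17·38.5 − 8·37.5 = 354.5000; (r_i+r_j)·cross = 25·354.5000 = 8862.5000
edge 3: (8,38.5)→(6.5,0)  cross = 8·0 − 6.5·38.5 = -250.2500; (r_i+r_j)·cross = 14.5·-250.2500 = -3628.6250
Σcross = 637.5000 → A = |Σcross|/2 = 318.7500 mm²
Σ(r_i+r_j)·cross = 22976.2500 → first moment M = |Σ|/6 = 3829.3750
R_c = M/A = 3829.3750/318.7500 = 12.0137 mm
θ = 48° = 0.837758 rad
V = θ·R_c·A = 0.837758·12.0137·318.7500 = 3208.090 mm³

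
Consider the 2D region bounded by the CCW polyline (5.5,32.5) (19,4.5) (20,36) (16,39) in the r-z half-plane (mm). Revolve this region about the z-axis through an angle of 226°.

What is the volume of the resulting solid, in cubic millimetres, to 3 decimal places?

Volume = 14828.398 mm³

Profile (r,z), 4 vertices: (5.5,32.5) (19,4.5) (20,36) (16,39)
edge 0: (5.5,32.5)→(19,4.5)  cross = 5.5·4.5 − 19·32.5 = -592.7500; (r_i+r_j)·cross = 24.5·-592.7500 = -14522.3750
edge 1: (19,4.5)→(20,36)  cross = 19·36 − 20·4.5 = 594.0000; (r_i+r_j)·cross = 39·594.0000 = 23166.0000
edge 2: (20,36)→(16,39)  cross = 20·39 − 16·36 = 204.0000; (r_i+r_j)·cross = 36·204.0000 = 7344.0000
edge 3: (16,39)→(5.5,32.5)  cross = 16·32.5 − 5.5·39 = 305.5000; (r_i+r_j)·cross = 21.5·305.5000 = 6568.2500
Σcross = 510.7500 → A = |Σcross|/2 = 255.3750 mm²
Σ(r_i+r_j)·cross = 22555.8750 → first moment M = |Σ|/6 = 3759.3125
R_c = M/A = 3759.3125/255.3750 = 14.7208 mm
θ = 226° = 3.944444 rad
V = θ·R_c·A = 3.944444·14.7208·255.3750 = 14828.398 mm³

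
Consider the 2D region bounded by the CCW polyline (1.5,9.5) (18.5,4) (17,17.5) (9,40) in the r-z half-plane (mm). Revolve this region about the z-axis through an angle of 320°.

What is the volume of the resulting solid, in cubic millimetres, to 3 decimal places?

Profile (r,z), 4 vertices: (1.5,9.5) (18.5,4) (17,17.5) (9,40)
edge 0: (1.5,9.5)→(18.5,4)  cross = 1.5·4 − 18.5·9.5 = -169.7500; (r_i+r_j)·cross = 20·-169.7500 = -3395.0000
edge 1: (18.5,4)→(17,17.5)  cross = 18.5·17.5 − 17·4 = 255.7500; (r_i+r_j)·cross = 35.5·255.7500 = 9079.1250
edge 2: (17,17.5)→(9,40)  cross = 17·40 − 9·17.5 = 522.5000; (r_i+r_j)·cross = 26·522.5000 = 13585.0000
edge 3: (9,40)→(1.5,9.5)  cross = 9·9.5 − 1.5·40 = 25.5000; (r_i+r_j)·cross = 10.5·25.5000 = 267.7500
Σcross = 634.0000 → A = |Σcross|/2 = 317.0000 mm²
Σ(r_i+r_j)·cross = 19536.8750 → first moment M = |Σ|/6 = 3256.1458
R_c = M/A = 3256.1458/317.0000 = 10.2718 mm
θ = 320° = 5.585054 rad
V = θ·R_c·A = 5.585054·10.2718·317.0000 = 18185.749 mm³

Volume = 18185.749 mm³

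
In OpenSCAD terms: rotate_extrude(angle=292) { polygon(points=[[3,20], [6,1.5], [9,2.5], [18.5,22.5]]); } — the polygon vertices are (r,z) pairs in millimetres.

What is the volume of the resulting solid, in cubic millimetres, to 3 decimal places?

Volume = 8310.148 mm³

Profile (r,z), 4 vertices: (3,20) (6,1.5) (9,2.5) (18.5,22.5)
edge 0: (3,20)→(6,1.5)  cross = 3·1.5 − 6·20 = -115.5000; (r_i+r_j)·cross = 9·-115.5000 = -1039.5000
edge 1: (6,1.5)→(9,2.5)  cross = 6·2.5 − 9·1.5 = 1.5000; (r_i+r_j)·cross = 15·1.5000 = 22.5000
edge 2: (9,2.5)→(18.5,22.5)  cross = 9·22.5 − 18.5·2.5 = 156.2500; (r_i+r_j)·cross = 27.5·156.2500 = 4296.8750
edge 3: (18.5,22.5)→(3,20)  cross = 18.5·20 − 3·22.5 = 302.5000; (r_i+r_j)·cross = 21.5·302.5000 = 6503.7500
Σcross = 344.7500 → A = |Σcross|/2 = 172.3750 mm²
Σ(r_i+r_j)·cross = 9783.6250 → first moment M = |Σ|/6 = 1630.6042
R_c = M/A = 1630.6042/172.3750 = 9.4596 mm
θ = 292° = 5.096361 rad
V = θ·R_c·A = 5.096361·9.4596·172.3750 = 8310.148 mm³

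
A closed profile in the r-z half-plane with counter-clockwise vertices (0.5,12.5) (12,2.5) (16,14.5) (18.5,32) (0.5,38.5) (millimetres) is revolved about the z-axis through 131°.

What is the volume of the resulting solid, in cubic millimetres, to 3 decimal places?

Volume = 8961.757 mm³

Profile (r,z), 5 vertices: (0.5,12.5) (12,2.5) (16,14.5) (18.5,32) (0.5,38.5)
edge 0: (0.5,12.5)→(12,2.5)  cross = 0.5·2.5 − 12·12.5 = -148.7500; (r_i+r_j)·cross = 12.5·-148.7500 = -1859.3750
edge 1: (12,2.5)→(16,14.5)  cross = 12·14.5 − 16·2.5 = 134.0000; (r_i+r_j)·cross = 28·134.0000 = 3752.0000
edge 2: (16,14.5)→(18.5,32)  cross = 16·32 − 18.5·14.5 = 243.7500; (r_i+r_j)·cross = 34.5·243.7500 = 8409.3750
edge 3: (18.5,32)→(0.5,38.5)  cross = 18.5·38.5 − 0.5·32 = 696.2500; (r_i+r_j)·cross = 19·696.2500 = 13228.7500
edge 4: (0.5,38.5)→(0.5,12.5)  cross = 0.5·12.5 − 0.5·38.5 = -13.0000; (r_i+r_j)·cross = 1·-13.0000 = -13.0000
Σcross = 912.2500 → A = |Σcross|/2 = 456.1250 mm²
Σ(r_i+r_j)·cross = 23517.7500 → first moment M = |Σ|/6 = 3919.6250
R_c = M/A = 3919.6250/456.1250 = 8.5933 mm
θ = 131° = 2.286381 rad
V = θ·R_c·A = 2.286381·8.5933·456.1250 = 8961.757 mm³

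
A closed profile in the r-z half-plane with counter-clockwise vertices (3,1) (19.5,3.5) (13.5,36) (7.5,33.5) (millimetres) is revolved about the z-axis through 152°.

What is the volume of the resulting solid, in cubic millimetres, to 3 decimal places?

Profile (r,z), 4 vertices: (3,1) (19.5,3.5) (13.5,36) (7.5,33.5)
edge 0: (3,1)→(19.5,3.5)  cross = 3·3.5 − 19.5·1 = -9.0000; (r_i+r_j)·cross = 22.5·-9.0000 = -202.5000
edge 1: (19.5,3.5)→(13.5,36)  cross = 19.5·36 − 13.5·3.5 = 654.7500; (r_i+r_j)·cross = 33·654.7500 = 21606.7500
edge 2: (13.5,36)→(7.5,33.5)  cross = 13.5·33.5 − 7.5·36 = 182.2500; (r_i+r_j)·cross = 21·182.2500 = 3827.2500
edge 3: (7.5,33.5)→(3,1)  cross = 7.5·1 − 3·33.5 = -93.0000; (r_i+r_j)·cross = 10.5·-93.0000 = -976.5000
Σcross = 735.0000 → A = |Σcross|/2 = 367.5000 mm²
Σ(r_i+r_j)·cross = 24255.0000 → first moment M = |Σ|/6 = 4042.5000
R_c = M/A = 4042.5000/367.5000 = 11.0000 mm
θ = 152° = 2.652900 rad
V = θ·R_c·A = 2.652900·11.0000·367.5000 = 10724.350 mm³

Volume = 10724.350 mm³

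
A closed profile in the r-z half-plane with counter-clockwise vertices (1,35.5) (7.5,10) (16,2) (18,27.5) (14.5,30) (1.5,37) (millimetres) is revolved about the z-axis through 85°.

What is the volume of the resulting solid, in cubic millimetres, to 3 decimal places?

Profile (r,z), 6 vertices: (1,35.5) (7.5,10) (16,2) (18,27.5) (14.5,30) (1.5,37)
edge 0: (1,35.5)→(7.5,10)  cross = 1·10 − 7.5·35.5 = -256.2500; (r_i+r_j)·cross = 8.5·-256.2500 = -2178.1250
edge 1: (7.5,10)→(16,2)  cross = 7.5·2 − 16·10 = -145.0000; (r_i+r_j)·cross = 23.5·-145.0000 = -3407.5000
edge 2: (16,2)→(18,27.5)  cross = 16·27.5 − 18·2 = 404.0000; (r_i+r_j)·cross = 34·404.0000 = 13736.0000
edge 3: (18,27.5)→(14.5,30)  cross = 18·30 − 14.5·27.5 = 141.2500; (r_i+r_j)·cross = 32.5·141.2500 = 4590.6250
edge 4: (14.5,30)→(1.5,37)  cross = 14.5·37 − 1.5·30 = 491.5000; (r_i+r_j)·cross = 16·491.5000 = 7864.0000
edge 5: (1.5,37)→(1,35.5)  cross = 1.5·35.5 − 1·37 = 16.2500; (r_i+r_j)·cross = 2.5·16.2500 = 40.6250
Σcross = 651.7500 → A = |Σcross|/2 = 325.8750 mm²
Σ(r_i+r_j)·cross = 20645.6250 → first moment M = |Σ|/6 = 3440.9375
R_c = M/A = 3440.9375/325.8750 = 10.5591 mm
θ = 85° = 1.483530 rad
V = θ·R_c·A = 1.483530·10.5591·325.8750 = 5104.734 mm³

Volume = 5104.734 mm³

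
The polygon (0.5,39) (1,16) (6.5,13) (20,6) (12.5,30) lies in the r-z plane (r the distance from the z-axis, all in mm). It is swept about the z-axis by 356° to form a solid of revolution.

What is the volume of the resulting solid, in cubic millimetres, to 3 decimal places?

Volume = 17210.523 mm³

Profile (r,z), 5 vertices: (0.5,39) (1,16) (6.5,13) (20,6) (12.5,30)
edge 0: (0.5,39)→(1,16)  cross = 0.5·16 − 1·39 = -31.0000; (r_i+r_j)·cross = 1.5·-31.0000 = -46.5000
edge 1: (1,16)→(6.5,13)  cross = 1·13 − 6.5·16 = -91.0000; (r_i+r_j)·cross = 7.5·-91.0000 = -682.5000
edge 2: (6.5,13)→(20,6)  cross = 6.5·6 − 20·13 = -221.0000; (r_i+r_j)·cross = 26.5·-221.0000 = -5856.5000
edge 3: (20,6)→(12.5,30)  cross = 20·30 − 12.5·6 = 525.0000; (r_i+r_j)·cross = 32.5·525.0000 = 17062.5000
edge 4: (12.5,30)→(0.5,39)  cross = 12.5·39 − 0.5·30 = 472.5000; (r_i+r_j)·cross = 13·472.5000 = 6142.5000
Σcross = 654.5000 → A = |Σcross|/2 = 327.2500 mm²
Σ(r_i+r_j)·cross = 16619.5000 → first moment M = |Σ|/6 = 2769.9167
R_c = M/A = 2769.9167/327.2500 = 8.4642 mm
θ = 356° = 6.213372 rad
V = θ·R_c·A = 6.213372·8.4642·327.2500 = 17210.523 mm³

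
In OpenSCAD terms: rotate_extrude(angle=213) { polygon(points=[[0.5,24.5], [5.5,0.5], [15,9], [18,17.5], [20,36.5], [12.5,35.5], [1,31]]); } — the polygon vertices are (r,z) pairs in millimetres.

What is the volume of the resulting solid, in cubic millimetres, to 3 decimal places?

Volume = 17378.855 mm³

Profile (r,z), 7 vertices: (0.5,24.5) (5.5,0.5) (15,9) (18,17.5) (20,36.5) (12.5,35.5) (1,31)
edge 0: (0.5,24.5)→(5.5,0.5)  cross = 0.5·0.5 − 5.5·24.5 = -134.5000; (r_i+r_j)·cross = 6·-134.5000 = -807.0000
edge 1: (5.5,0.5)→(15,9)  cross = 5.5·9 − 15·0.5 = 42.0000; (r_i+r_j)·cross = 20.5·42.0000 = 861.0000
edge 2: (15,9)→(18,17.5)  cross = 15·17.5 − 18·9 = 100.5000; (r_i+r_j)·cross = 33·100.5000 = 3316.5000
edge 3: (18,17.5)→(20,36.5)  cross = 18·36.5 − 20·17.5 = 307.0000; (r_i+r_j)·cross = 38·307.0000 = 11666.0000
edge 4: (20,36.5)→(12.5,35.5)  cross = 20·35.5 − 12.5·36.5 = 253.7500; (r_i+r_j)·cross = 32.5·253.7500 = 8246.8750
edge 5: (12.5,35.5)→(1,31)  cross = 12.5·31 − 1·35.5 = 352.0000; (r_i+r_j)·cross = 13.5·352.0000 = 4752.0000
edge 6: (1,31)→(0.5,24.5)  cross = 1·24.5 − 0.5·31 = 9.0000; (r_i+r_j)·cross = 1.5·9.0000 = 13.5000
Σcross = 929.7500 → A = |Σcross|/2 = 464.8750 mm²
Σ(r_i+r_j)·cross = 28048.8750 → first moment M = |Σ|/6 = 4674.8125
R_c = M/A = 4674.8125/464.8750 = 10.0561 mm
θ = 213° = 3.717551 rad
V = θ·R_c·A = 3.717551·10.0561·464.8750 = 17378.855 mm³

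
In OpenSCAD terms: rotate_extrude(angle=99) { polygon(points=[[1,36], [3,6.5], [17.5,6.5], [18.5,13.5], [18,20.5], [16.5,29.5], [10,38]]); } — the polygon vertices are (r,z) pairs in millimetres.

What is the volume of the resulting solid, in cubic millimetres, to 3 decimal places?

Profile (r,z), 7 vertices: (1,36) (3,6.5) (17.5,6.5) (18.5,13.5) (18,20.5) (16.5,29.5) (10,38)
edge 0: (1,36)→(3,6.5)  cross = 1·6.5 − 3·36 = -101.5000; (r_i+r_j)·cross = 4·-101.5000 = -406.0000
edge 1: (3,6.5)→(17.5,6.5)  cross = 3·6.5 − 17.5·6.5 = -94.2500; (r_i+r_j)·cross = 20.5·-94.2500 = -1932.1250
edge 2: (17.5,6.5)→(18.5,13.5)  cross = 17.5·13.5 − 18.5·6.5 = 116.0000; (r_i+r_j)·cross = 36·116.0000 = 4176.0000
edge 3: (18.5,13.5)→(18,20.5)  cross = 18.5·20.5 − 18·13.5 = 136.2500; (r_i+r_j)·cross = 36.5·136.2500 = 4973.1250
edge 4: (18,20.5)→(16.5,29.5)  cross = 18·29.5 − 16.5·20.5 = 192.7500; (r_i+r_j)·cross = 34.5·192.7500 = 6649.8750
edge 5: (16.5,29.5)→(10,38)  cross = 16.5·38 − 10·29.5 = 332.0000; (r_i+r_j)·cross = 26.5·332.0000 = 8798.0000
edge 6: (10,38)→(1,36)  cross = 10·36 − 1·38 = 322.0000; (r_i+r_j)·cross = 11·322.0000 = 3542.0000
Σcross = 903.2500 → A = |Σcross|/2 = 451.6250 mm²
Σ(r_i+r_j)·cross = 25800.8750 → first moment M = |Σ|/6 = 4300.1458
R_c = M/A = 4300.1458/451.6250 = 9.5215 mm
θ = 99° = 1.727876 rad
V = θ·R_c·A = 1.727876·9.5215·451.6250 = 7430.119 mm³

Volume = 7430.119 mm³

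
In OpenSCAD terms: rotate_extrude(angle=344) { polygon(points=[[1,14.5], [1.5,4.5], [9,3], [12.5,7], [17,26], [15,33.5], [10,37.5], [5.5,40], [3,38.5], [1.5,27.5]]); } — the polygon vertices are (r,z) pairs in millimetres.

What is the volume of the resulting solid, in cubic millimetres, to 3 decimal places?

Volume = 21529.727 mm³

Profile (r,z), 10 vertices: (1,14.5) (1.5,4.5) (9,3) (12.5,7) (17,26) (15,33.5) (10,37.5) (5.5,40) (3,38.5) (1.5,27.5)
edge 0: (1,14.5)→(1.5,4.5)  cross = 1·4.5 − 1.5·14.5 = -17.2500; (r_i+r_j)·cross = 2.5·-17.2500 = -43.1250
edge 1: (1.5,4.5)→(9,3)  cross = 1.5·3 − 9·4.5 = -36.0000; (r_i+r_j)·cross = 10.5·-36.0000 = -378.0000
edge 2: (9,3)→(12.5,7)  cross = 9·7 − 12.5·3 = 25.5000; (r_i+r_j)·cross = 21.5·25.5000 = 548.2500
edge 3: (12.5,7)→(17,26)  cross = 12.5·26 − 17·7 = 206.0000; (r_i+r_j)·cross = 29.5·206.0000 = 6077.0000
edge 4: (17,26)→(15,33.5)  cross = 17·33.5 − 15·26 = 179.5000; (r_i+r_j)·cross = 32·179.5000 = 5744.0000
edge 5: (15,33.5)→(10,37.5)  cross = 15·37.5 − 10·33.5 = 227.5000; (r_i+r_j)·cross = 25·227.5000 = 5687.5000
edge 6: (10,37.5)→(5.5,40)  cross = 10·40 − 5.5·37.5 = 193.7500; (r_i+r_j)·cross = 15.5·193.7500 = 3003.1250
edge 7: (5.5,40)→(3,38.5)  cross = 5.5·38.5 − 3·40 = 91.7500; (r_i+r_j)·cross = 8.5·91.7500 = 779.8750
edge 8: (3,38.5)→(1.5,27.5)  cross = 3·27.5 − 1.5·38.5 = 24.7500; (r_i+r_j)·cross = 4.5·24.7500 = 111.3750
edge 9: (1.5,27.5)→(1,14.5)  cross = 1.5·14.5 − 1·27.5 = -5.7500; (r_i+r_j)·cross = 2.5·-5.7500 = -14.3750
Σcross = 889.7500 → A = |Σcross|/2 = 444.8750 mm²
Σ(r_i+r_j)·cross = 21515.6250 → first moment M = |Σ|/6 = 3585.9375
R_c = M/A = 3585.9375/444.8750 = 8.0606 mm
θ = 344° = 6.003933 rad
V = θ·R_c·A = 6.003933·8.0606·444.8750 = 21529.727 mm³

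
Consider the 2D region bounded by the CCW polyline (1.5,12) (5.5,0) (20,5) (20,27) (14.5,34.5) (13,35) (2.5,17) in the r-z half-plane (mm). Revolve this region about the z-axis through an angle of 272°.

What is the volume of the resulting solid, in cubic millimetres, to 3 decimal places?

Volume = 25198.051 mm³

Profile (r,z), 7 vertices: (1.5,12) (5.5,0) (20,5) (20,27) (14.5,34.5) (13,35) (2.5,17)
edge 0: (1.5,12)→(5.5,0)  cross = 1.5·0 − 5.5·12 = -66.0000; (r_i+r_j)·cross = 7·-66.0000 = -462.0000
edge 1: (5.5,0)→(20,5)  cross = 5.5·5 − 20·0 = 27.5000; (r_i+r_j)·cross = 25.5·27.5000 = 701.2500
edge 2: (20,5)→(20,27)  cross = 20·27 − 20·5 = 440.0000; (r_i+r_j)·cross = 40·440.0000 = 17600.0000
edge 3: (20,27)→(14.5,34.5)  cross = 20·34.5 − 14.5·27 = 298.5000; (r_i+r_j)·cross = 34.5·298.5000 = 10298.2500
edge 4: (14.5,34.5)→(13,35)  cross = 14.5·35 − 13·34.5 = 59.0000; (r_i+r_j)·cross = 27.5·59.0000 = 1622.5000
edge 5: (13,35)→(2.5,17)  cross = 13·17 − 2.5·35 = 133.5000; (r_i+r_j)·cross = 15.5·133.5000 = 2069.2500
edge 6: (2.5,17)→(1.5,12)  cross = 2.5·12 − 1.5·17 = 4.5000; (r_i+r_j)·cross = 4·4.5000 = 18.0000
Σcross = 897.0000 → A = |Σcross|/2 = 448.5000 mm²
Σ(r_i+r_j)·cross = 31847.2500 → first moment M = |Σ|/6 = 5307.8750
R_c = M/A = 5307.8750/448.5000 = 11.8347 mm
θ = 272° = 4.747296 rad
V = θ·R_c·A = 4.747296·11.8347·448.5000 = 25198.051 mm³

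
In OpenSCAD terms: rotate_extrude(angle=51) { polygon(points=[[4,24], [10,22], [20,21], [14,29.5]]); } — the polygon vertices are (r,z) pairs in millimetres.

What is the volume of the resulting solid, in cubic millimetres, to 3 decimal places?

Profile (r,z), 4 vertices: (4,24) (10,22) (20,21) (14,29.5)
edge 0: (4,24)→(10,22)  cross = 4·22 − 10·24 = -152.0000; (r_i+r_j)·cross = 14·-152.0000 = -2128.0000
edge 1: (10,22)→(20,21)  cross = 10·21 − 20·22 = -230.0000; (r_i+r_j)·cross = 30·-230.0000 = -6900.0000
edge 2: (20,21)→(14,29.5)  cross = 20·29.5 − 14·21 = 296.0000; (r_i+r_j)·cross = 34·296.0000 = 10064.0000
edge 3: (14,29.5)→(4,24)  cross = 14·24 − 4·29.5 = 218.0000; (r_i+r_j)·cross = 18·218.0000 = 3924.0000
Σcross = 132.0000 → A = |Σcross|/2 = 66.0000 mm²
Σ(r_i+r_j)·cross = 4960.0000 → first moment M = |Σ|/6 = 826.6667
R_c = M/A = 826.6667/66.0000 = 12.5253 mm
θ = 51° = 0.890118 rad
V = θ·R_c·A = 0.890118·12.5253·66.0000 = 735.831 mm³

Volume = 735.831 mm³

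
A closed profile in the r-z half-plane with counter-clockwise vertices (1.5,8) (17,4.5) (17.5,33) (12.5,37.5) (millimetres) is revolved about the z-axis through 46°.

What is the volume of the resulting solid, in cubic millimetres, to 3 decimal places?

Profile (r,z), 4 vertices: (1.5,8) (17,4.5) (17.5,33) (12.5,37.5)
edge 0: (1.5,8)→(17,4.5)  cross = 1.5·4.5 − 17·8 = -129.2500; (r_i+r_j)·cross = 18.5·-129.2500 = -2391.1250
edge 1: (17,4.5)→(17.5,33)  cross = 17·33 − 17.5·4.5 = 482.2500; (r_i+r_j)·cross = 34.5·482.2500 = 16637.6250
edge 2: (17.5,33)→(12.5,37.5)  cross = 17.5·37.5 − 12.5·33 = 243.7500; (r_i+r_j)·cross = 30·243.7500 = 7312.5000
edge 3: (12.5,37.5)→(1.5,8)  cross = 12.5·8 − 1.5·37.5 = 43.7500; (r_i+r_j)·cross = 14·43.7500 = 612.5000
Σcross = 640.5000 → A = |Σcross|/2 = 320.2500 mm²
Σ(r_i+r_j)·cross = 22171.5000 → first moment M = |Σ|/6 = 3695.2500
R_c = M/A = 3695.2500/320.2500 = 11.5386 mm
θ = 46° = 0.802851 rad
V = θ·R_c·A = 0.802851·11.5386·320.2500 = 2966.737 mm³

Volume = 2966.737 mm³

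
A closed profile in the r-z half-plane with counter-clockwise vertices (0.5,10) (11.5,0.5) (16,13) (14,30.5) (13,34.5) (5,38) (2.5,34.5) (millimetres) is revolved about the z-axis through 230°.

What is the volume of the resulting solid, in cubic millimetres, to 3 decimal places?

Volume = 13662.692 mm³

Profile (r,z), 7 vertices: (0.5,10) (11.5,0.5) (16,13) (14,30.5) (13,34.5) (5,38) (2.5,34.5)
edge 0: (0.5,10)→(11.5,0.5)  cross = 0.5·0.5 − 11.5·10 = -114.7500; (r_i+r_j)·cross = 12·-114.7500 = -1377.0000
edge 1: (11.5,0.5)→(16,13)  cross = 11.5·13 − 16·0.5 = 141.5000; (r_i+r_j)·cross = 27.5·141.5000 = 3891.2500
edge 2: (16,13)→(14,30.5)  cross = 16·30.5 − 14·13 = 306.0000; (r_i+r_j)·cross = 30·306.0000 = 9180.0000
edge 3: (14,30.5)→(13,34.5)  cross = 14·34.5 − 13·30.5 = 86.5000; (r_i+r_j)·cross = 27·86.5000 = 2335.5000
edge 4: (13,34.5)→(5,38)  cross = 13·38 − 5·34.5 = 321.5000; (r_i+r_j)·cross = 18·321.5000 = 5787.0000
edge 5: (5,38)→(2.5,34.5)  cross = 5·34.5 − 2.5·38 = 77.5000; (r_i+r_j)·cross = 7.5·77.5000 = 581.2500
edge 6: (2.5,34.5)→(0.5,10)  cross = 2.5·10 − 0.5·34.5 = 7.7500; (r_i+r_j)·cross = 3·7.7500 = 23.2500
Σcross = 826.0000 → A = |Σcross|/2 = 413.0000 mm²
Σ(r_i+r_j)·cross = 20421.2500 → first moment M = |Σ|/6 = 3403.5417
R_c = M/A = 3403.5417/413.0000 = 8.2410 mm
θ = 230° = 4.014257 rad
V = θ·R_c·A = 4.014257·8.2410·413.0000 = 13662.692 mm³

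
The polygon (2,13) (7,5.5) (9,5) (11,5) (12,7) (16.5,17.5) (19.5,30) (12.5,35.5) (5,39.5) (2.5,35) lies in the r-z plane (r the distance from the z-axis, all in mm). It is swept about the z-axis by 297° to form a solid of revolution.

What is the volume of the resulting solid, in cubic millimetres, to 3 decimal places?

Volume = 20351.571 mm³

Profile (r,z), 10 vertices: (2,13) (7,5.5) (9,5) (11,5) (12,7) (16.5,17.5) (19.5,30) (12.5,35.5) (5,39.5) (2.5,35)
edge 0: (2,13)→(7,5.5)  cross = 2·5.5 − 7·13 = -80.0000; (r_i+r_j)·cross = 9·-80.0000 = -720.0000
edge 1: (7,5.5)→(9,5)  cross = 7·5 − 9·5.5 = -14.5000; (r_i+r_j)·cross = 16·-14.5000 = -232.0000
edge 2: (9,5)→(11,5)  cross = 9·5 − 11·5 = -10.0000; (r_i+r_j)·cross = 20·-10.0000 = -200.0000
edge 3: (11,5)→(12,7)  cross = 11·7 − 12·5 = 17.0000; (r_i+r_j)·cross = 23·17.0000 = 391.0000
edge 4: (12,7)→(16.5,17.5)  cross = 12·17.5 − 16.5·7 = 94.5000; (r_i+r_j)·cross = 28.5·94.5000 = 2693.2500
edge 5: (16.5,17.5)→(19.5,30)  cross = 16.5·30 − 19.5·17.5 = 153.7500; (r_i+r_j)·cross = 36·153.7500 = 5535.0000
edge 6: (19.5,30)→(12.5,35.5)  cross = 19.5·35.5 − 12.5·30 = 317.2500; (r_i+r_j)·cross = 32·317.2500 = 10152.0000
edge 7: (12.5,35.5)→(5,39.5)  cross = 12.5·39.5 − 5·35.5 = 316.2500; (r_i+r_j)·cross = 17.5·316.2500 = 5534.3750
edge 8: (5,39.5)→(2.5,35)  cross = 5·35 − 2.5·39.5 = 76.2500; (r_i+r_j)·cross = 7.5·76.2500 = 571.8750
edge 9: (2.5,35)→(2,13)  cross = 2.5·13 − 2·35 = -37.5000; (r_i+r_j)·cross = 4.5·-37.5000 = -168.7500
Σcross = 833.0000 → A = |Σcross|/2 = 416.5000 mm²
Σ(r_i+r_j)·cross = 23556.7500 → first moment M = |Σ|/6 = 3926.1250
R_c = M/A = 3926.1250/416.5000 = 9.4265 mm
θ = 297° = 5.183628 rad
V = θ·R_c·A = 5.183628·9.4265·416.5000 = 20351.571 mm³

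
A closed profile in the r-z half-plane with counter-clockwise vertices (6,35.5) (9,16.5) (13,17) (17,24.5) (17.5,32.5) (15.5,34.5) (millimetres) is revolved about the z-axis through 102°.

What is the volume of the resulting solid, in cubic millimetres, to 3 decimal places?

Profile (r,z), 6 vertices: (6,35.5) (9,16.5) (13,17) (17,24.5) (17.5,32.5) (15.5,34.5)
edge 0: (6,35.5)→(9,16.5)  cross = 6·16.5 − 9·35.5 = -220.5000; (r_i+r_j)·cross = 15·-220.5000 = -3307.5000
edge 1: (9,16.5)→(13,17)  cross = 9·17 − 13·16.5 = -61.5000; (r_i+r_j)·cross = 22·-61.5000 = -1353.0000
edge 2: (13,17)→(17,24.5)  cross = 13·24.5 − 17·17 = 29.5000; (r_i+r_j)·cross = 30·29.5000 = 885.0000
edge 3: (17,24.5)→(17.5,32.5)  cross = 17·32.5 − 17.5·24.5 = 123.7500; (r_i+r_j)·cross = 34.5·123.7500 = 4269.3750
edge 4: (17.5,32.5)→(15.5,34.5)  cross = 17.5·34.5 − 15.5·32.5 = 100.0000; (r_i+r_j)·cross = 33·100.0000 = 3300.0000
edge 5: (15.5,34.5)→(6,35.5)  cross = 15.5·35.5 − 6·34.5 = 343.2500; (r_i+r_j)·cross = 21.5·343.2500 = 7379.8750
Σcross = 314.5000 → A = |Σcross|/2 = 157.2500 mm²
Σ(r_i+r_j)·cross = 11173.7500 → first moment M = |Σ|/6 = 1862.2917
R_c = M/A = 1862.2917/157.2500 = 11.8429 mm
θ = 102° = 1.780236 rad
V = θ·R_c·A = 1.780236·11.8429·157.2500 = 3315.318 mm³

Volume = 3315.318 mm³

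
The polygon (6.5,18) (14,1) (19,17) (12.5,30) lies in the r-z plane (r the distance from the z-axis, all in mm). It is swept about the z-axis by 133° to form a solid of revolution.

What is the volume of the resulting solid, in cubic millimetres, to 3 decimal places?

Profile (r,z), 4 vertices: (6.5,18) (14,1) (19,17) (12.5,30)
edge 0: (6.5,18)→(14,1)  cross = 6.5·1 − 14·18 = -245.5000; (r_i+r_j)·cross = 20.5·-245.5000 = -5032.7500
edge 1: (14,1)→(19,17)  cross = 14·17 − 19·1 = 219.0000; (r_i+r_j)·cross = 33·219.0000 = 7227.0000
edge 2: (19,17)→(12.5,30)  cross = 19·30 − 12.5·17 = 357.5000; (r_i+r_j)·cross = 31.5·357.5000 = 11261.2500
edge 3: (12.5,30)→(6.5,18)  cross = 12.5·18 − 6.5·30 = 30.0000; (r_i+r_j)·cross = 19·30.0000 = 570.0000
Σcross = 361.0000 → A = |Σcross|/2 = 180.5000 mm²
Σ(r_i+r_j)·cross = 14025.5000 → first moment M = |Σ|/6 = 2337.5833
R_c = M/A = 2337.5833/180.5000 = 12.9506 mm
θ = 133° = 2.321288 rad
V = θ·R_c·A = 2.321288·12.9506·180.5000 = 5426.204 mm³

Volume = 5426.204 mm³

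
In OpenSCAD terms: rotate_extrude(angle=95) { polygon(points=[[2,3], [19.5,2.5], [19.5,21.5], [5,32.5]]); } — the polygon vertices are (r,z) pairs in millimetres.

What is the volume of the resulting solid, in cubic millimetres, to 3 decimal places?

Profile (r,z), 4 vertices: (2,3) (19.5,2.5) (19.5,21.5) (5,32.5)
edge 0: (2,3)→(19.5,2.5)  cross = 2·2.5 − 19.5·3 = -53.5000; (r_i+r_j)·cross = 21.5·-53.5000 = -1150.2500
edge 1: (19.5,2.5)→(19.5,21.5)  cross = 19.5·21.5 − 19.5·2.5 = 370.5000; (r_i+r_j)·cross = 39·370.5000 = 14449.5000
edge 2: (19.5,21.5)→(5,32.5)  cross = 19.5·32.5 − 5·21.5 = 526.2500; (r_i+r_j)·cross = 24.5·526.2500 = 12893.1250
edge 3: (5,32.5)→(2,3)  cross = 5·3 − 2·32.5 = -50.0000; (r_i+r_j)·cross = 7·-50.0000 = -350.0000
Σcross = 793.2500 → A = |Σcross|/2 = 396.6250 mm²
Σ(r_i+r_j)·cross = 25842.3750 → first moment M = |Σ|/6 = 4307.0625
R_c = M/A = 4307.0625/396.6250 = 10.8593 mm
θ = 95° = 1.658063 rad
V = θ·R_c·A = 1.658063·10.8593·396.6250 = 7141.380 mm³

Volume = 7141.380 mm³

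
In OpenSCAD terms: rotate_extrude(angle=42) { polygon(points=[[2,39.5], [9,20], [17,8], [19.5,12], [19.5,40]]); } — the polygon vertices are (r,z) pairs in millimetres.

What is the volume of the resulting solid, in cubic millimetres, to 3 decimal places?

Profile (r,z), 5 vertices: (2,39.5) (9,20) (17,8) (19.5,12) (19.5,40)
edge 0: (2,39.5)→(9,20)  cross = 2·20 − 9·39.5 = -315.5000; (r_i+r_j)·cross = 11·-315.5000 = -3470.5000
edge 1: (9,20)→(17,8)  cross = 9·8 − 17·20 = -268.0000; (r_i+r_j)·cross = 26·-268.0000 = -6968.0000
edge 2: (17,8)→(19.5,12)  cross = 17·12 − 19.5·8 = 48.0000; (r_i+r_j)·cross = 36.5·48.0000 = 1752.0000
edge 3: (19.5,12)→(19.5,40)  cross = 19.5·40 − 19.5·12 = 546.0000; (r_i+r_j)·cross = 39·546.0000 = 21294.0000
edge 4: (19.5,40)→(2,39.5)  cross = 19.5·39.5 − 2·40 = 690.2500; (r_i+r_j)·cross = 21.5·690.2500 = 14840.3750
Σcross = 700.7500 → A = |Σcross|/2 = 350.3750 mm²
Σ(r_i+r_j)·cross = 27447.8750 → first moment M = |Σ|/6 = 4574.6458
R_c = M/A = 4574.6458/350.3750 = 13.0564 mm
θ = 42° = 0.733038 rad
V = θ·R_c·A = 0.733038·13.0564·350.3750 = 3353.391 mm³

Volume = 3353.391 mm³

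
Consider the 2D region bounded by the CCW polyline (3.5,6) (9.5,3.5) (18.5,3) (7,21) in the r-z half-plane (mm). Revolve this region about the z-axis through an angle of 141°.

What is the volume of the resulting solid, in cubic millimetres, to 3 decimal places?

Volume = 3053.072 mm³

Profile (r,z), 4 vertices: (3.5,6) (9.5,3.5) (18.5,3) (7,21)
edge 0: (3.5,6)→(9.5,3.5)  cross = 3.5·3.5 − 9.5·6 = -44.7500; (r_i+r_j)·cross = 13·-44.7500 = -581.7500
edge 1: (9.5,3.5)→(18.5,3)  cross = 9.5·3 − 18.5·3.5 = -36.2500; (r_i+r_j)·cross = 28·-36.2500 = -1015.0000
edge 2: (18.5,3)→(7,21)  cross = 18.5·21 − 7·3 = 367.5000; (r_i+r_j)·cross = 25.5·367.5000 = 9371.2500
edge 3: (7,21)→(3.5,6)  cross = 7·6 − 3.5·21 = -31.5000; (r_i+r_j)·cross = 10.5·-31.5000 = -330.7500
Σcross = 255.0000 → A = |Σcross|/2 = 127.5000 mm²
Σ(r_i+r_j)·cross = 7443.7500 → first moment M = |Σ|/6 = 1240.6250
R_c = M/A = 1240.6250/127.5000 = 9.7304 mm
θ = 141° = 2.460914 rad
V = θ·R_c·A = 2.460914·9.7304·127.5000 = 3053.072 mm³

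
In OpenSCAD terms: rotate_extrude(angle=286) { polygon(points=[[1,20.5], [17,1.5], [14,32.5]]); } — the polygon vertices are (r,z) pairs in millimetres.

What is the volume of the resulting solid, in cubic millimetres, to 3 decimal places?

Volume = 11687.097 mm³

Profile (r,z), 3 vertices: (1,20.5) (17,1.5) (14,32.5)
edge 0: (1,20.5)→(17,1.5)  cross = 1·1.5 − 17·20.5 = -347.0000; (r_i+r_j)·cross = 18·-347.0000 = -6246.0000
edge 1: (17,1.5)→(14,32.5)  cross = 17·32.5 − 14·1.5 = 531.5000; (r_i+r_j)·cross = 31·531.5000 = 16476.5000
edge 2: (14,32.5)→(1,20.5)  cross = 14·20.5 − 1·32.5 = 254.5000; (r_i+r_j)·cross = 15·254.5000 = 3817.5000
Σcross = 439.0000 → A = |Σcross|/2 = 219.5000 mm²
Σ(r_i+r_j)·cross = 14048.0000 → first moment M = |Σ|/6 = 2341.3333
R_c = M/A = 2341.3333/219.5000 = 10.6667 mm
θ = 286° = 4.991642 rad
V = θ·R_c·A = 4.991642·10.6667·219.5000 = 11687.097 mm³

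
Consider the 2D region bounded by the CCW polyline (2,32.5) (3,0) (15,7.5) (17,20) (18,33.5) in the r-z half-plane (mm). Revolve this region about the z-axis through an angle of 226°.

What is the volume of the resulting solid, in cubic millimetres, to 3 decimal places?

Profile (r,z), 5 vertices: (2,32.5) (3,0) (15,7.5) (17,20) (18,33.5)
edge 0: (2,32.5)→(3,0)  cross = 2·0 − 3·32.5 = -97.5000; (r_i+r_j)·cross = 5·-97.5000 = -487.5000
edge 1: (3,0)→(15,7.5)  cross = 3·7.5 − 15·0 = 22.5000; (r_i+r_j)·cross = 18·22.5000 = 405.0000
edge 2: (15,7.5)→(17,20)  cross = 15·20 − 17·7.5 = 172.5000; (r_i+r_j)·cross = 32·172.5000 = 5520.0000
edge 3: (17,20)→(18,33.5)  cross = 17·33.5 − 18·20 = 209.5000; (r_i+r_j)·cross = 35·209.5000 = 7332.5000
edge 4: (18,33.5)→(2,32.5)  cross = 18·32.5 − 2·33.5 = 518.0000; (r_i+r_j)·cross = 20·518.0000 = 10360.0000
Σcross = 825.0000 → A = |Σcross|/2 = 412.5000 mm²
Σ(r_i+r_j)·cross = 23130.0000 → first moment M = |Σ|/6 = 3855.0000
R_c = M/A = 3855.0000/412.5000 = 9.3455 mm
θ = 226° = 3.944444 rad
V = θ·R_c·A = 3.944444·9.3455·412.5000 = 15205.832 mm³

Volume = 15205.832 mm³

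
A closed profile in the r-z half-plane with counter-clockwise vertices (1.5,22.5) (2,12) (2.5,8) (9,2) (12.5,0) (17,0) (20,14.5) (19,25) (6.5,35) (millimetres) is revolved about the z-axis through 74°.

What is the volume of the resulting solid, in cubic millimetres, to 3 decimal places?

Profile (r,z), 9 vertices: (1.5,22.5) (2,12) (2.5,8) (9,2) (12.5,0) (17,0) (20,14.5) (19,25) (6.5,35)
edge 0: (1.5,22.5)→(2,12)  cross = 1.5·12 − 2·22.5 = -27.0000; (r_i+r_j)·cross = 3.5·-27.0000 = -94.5000
edge 1: (2,12)→(2.5,8)  cross = 2·8 − 2.5·12 = -14.0000; (r_i+r_j)·cross = 4.5·-14.0000 = -63.0000
edge 2: (2.5,8)→(9,2)  cross = 2.5·2 − 9·8 = -67.0000; (r_i+r_j)·cross = 11.5·-67.0000 = -770.5000
edge 3: (9,2)→(12.5,0)  cross = 9·0 − 12.5·2 = -25.0000; (r_i+r_j)·cross = 21.5·-25.0000 = -537.5000
edge 4: (12.5,0)→(17,0)  cross = 12.5·0 − 17·0 = 0.0000; (r_i+r_j)·cross = 29.5·0.0000 = 0.0000
edge 5: (17,0)→(20,14.5)  cross = 17·14.5 − 20·0 = 246.5000; (r_i+r_j)·cross = 37·246.5000 = 9120.5000
edge 6: (20,14.5)→(19,25)  cross = 20·25 − 19·14.5 = 224.5000; (r_i+r_j)·cross = 39·224.5000 = 8755.5000
edge 7: (19,25)→(6.5,35)  cross = 19·35 − 6.5·25 = 502.5000; (r_i+r_j)·cross = 25.5·502.5000 = 12813.7500
edge 8: (6.5,35)→(1.5,22.5)  cross = 6.5·22.5 − 1.5·35 = 93.7500; (r_i+r_j)·cross = 8·93.7500 = 750.0000
Σcross = 934.2500 → A = |Σcross|/2 = 467.1250 mm²
Σ(r_i+r_j)·cross = 29974.2500 → first moment M = |Σ|/6 = 4995.7083
R_c = M/A = 4995.7083/467.1250 = 10.6946 mm
θ = 74° = 1.291544 rad
V = θ·R_c·A = 1.291544·10.6946·467.1250 = 6452.175 mm³

Volume = 6452.175 mm³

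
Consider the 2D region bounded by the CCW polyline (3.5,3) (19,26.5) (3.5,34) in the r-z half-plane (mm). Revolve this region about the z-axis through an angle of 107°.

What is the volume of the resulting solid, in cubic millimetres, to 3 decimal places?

Volume = 3888.451 mm³

Profile (r,z), 3 vertices: (3.5,3) (19,26.5) (3.5,34)
edge 0: (3.5,3)→(19,26.5)  cross = 3.5·26.5 − 19·3 = 35.7500; (r_i+r_j)·cross = 22.5·35.7500 = 804.3750
edge 1: (19,26.5)→(3.5,34)  cross = 19·34 − 3.5·26.5 = 553.2500; (r_i+r_j)·cross = 22.5·553.2500 = 12448.1250
edge 2: (3.5,34)→(3.5,3)  cross = 3.5·3 − 3.5·34 = -108.5000; (r_i+r_j)·cross = 7·-108.5000 = -759.5000
Σcross = 480.5000 → A = |Σcross|/2 = 240.2500 mm²
Σ(r_i+r_j)·cross = 12493.0000 → first moment M = |Σ|/6 = 2082.1667
R_c = M/A = 2082.1667/240.2500 = 8.6667 mm
θ = 107° = 1.867502 rad
V = θ·R_c·A = 1.867502·8.6667·240.2500 = 3888.451 mm³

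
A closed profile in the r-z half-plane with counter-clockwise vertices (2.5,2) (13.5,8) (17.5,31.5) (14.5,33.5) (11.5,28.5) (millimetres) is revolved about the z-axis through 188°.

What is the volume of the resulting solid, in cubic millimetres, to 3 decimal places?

Profile (r,z), 5 vertices: (2.5,2) (13.5,8) (17.5,31.5) (14.5,33.5) (11.5,28.5)
edge 0: (2.5,2)→(13.5,8)  cross = 2.5·8 − 13.5·2 = -7.0000; (r_i+r_j)·cross = 16·-7.0000 = -112.0000
edge 1: (13.5,8)→(17.5,31.5)  cross = 13.5·31.5 − 17.5·8 = 285.2500; (r_i+r_j)·cross = 31·285.2500 = 8842.7500
edge 2: (17.5,31.5)→(14.5,33.5)  cross = 17.5·33.5 − 14.5·31.5 = 129.5000; (r_i+r_j)·cross = 32·129.5000 = 4144.0000
edge 3: (14.5,33.5)→(11.5,28.5)  cross = 14.5·28.5 − 11.5·33.5 = 28.0000; (r_i+r_j)·cross = 26·28.0000 = 728.0000
edge 4: (11.5,28.5)→(2.5,2)  cross = 11.5·2 − 2.5·28.5 = -48.2500; (r_i+r_j)·cross = 14·-48.2500 = -675.5000
Σcross = 387.5000 → A = |Σcross|/2 = 193.7500 mm²
Σ(r_i+r_j)·cross = 12927.2500 → first moment M = |Σ|/6 = 2154.5417
R_c = M/A = 2154.5417/193.7500 = 11.1202 mm
θ = 188° = 3.281219 rad
V = θ·R_c·A = 3.281219·11.1202·193.7500 = 7069.523 mm³

Volume = 7069.523 mm³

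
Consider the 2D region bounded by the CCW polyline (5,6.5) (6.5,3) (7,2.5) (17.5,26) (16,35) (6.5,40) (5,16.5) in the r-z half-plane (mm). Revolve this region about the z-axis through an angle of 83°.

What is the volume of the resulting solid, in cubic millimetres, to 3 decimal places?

Volume = 4178.554 mm³

Profile (r,z), 7 vertices: (5,6.5) (6.5,3) (7,2.5) (17.5,26) (16,35) (6.5,40) (5,16.5)
edge 0: (5,6.5)→(6.5,3)  cross = 5·3 − 6.5·6.5 = -27.2500; (r_i+r_j)·cross = 11.5·-27.2500 = -313.3750
edge 1: (6.5,3)→(7,2.5)  cross = 6.5·2.5 − 7·3 = -4.7500; (r_i+r_j)·cross = 13.5·-4.7500 = -64.1250
edge 2: (7,2.5)→(17.5,26)  cross = 7·26 − 17.5·2.5 = 138.2500; (r_i+r_j)·cross = 24.5·138.2500 = 3387.1250
edge 3: (17.5,26)→(16,35)  cross = 17.5·35 − 16·26 = 196.5000; (r_i+r_j)·cross = 33.5·196.5000 = 6582.7500
edge 4: (16,35)→(6.5,40)  cross = 16·40 − 6.5·35 = 412.5000; (r_i+r_j)·cross = 22.5·412.5000 = 9281.2500
edge 5: (6.5,40)→(5,16.5)  cross = 6.5·16.5 − 5·40 = -92.7500; (r_i+r_j)·cross = 11.5·-92.7500 = -1066.6250
edge 6: (5,16.5)→(5,6.5)  cross = 5·6.5 − 5·16.5 = -50.0000; (r_i+r_j)·cross = 10·-50.0000 = -500.0000
Σcross = 572.5000 → A = |Σcross|/2 = 286.2500 mm²
Σ(r_i+r_j)·cross = 17307.0000 → first moment M = |Σ|/6 = 2884.5000
R_c = M/A = 2884.5000/286.2500 = 10.0769 mm
θ = 83° = 1.448623 rad
V = θ·R_c·A = 1.448623·10.0769·286.2500 = 4178.554 mm³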